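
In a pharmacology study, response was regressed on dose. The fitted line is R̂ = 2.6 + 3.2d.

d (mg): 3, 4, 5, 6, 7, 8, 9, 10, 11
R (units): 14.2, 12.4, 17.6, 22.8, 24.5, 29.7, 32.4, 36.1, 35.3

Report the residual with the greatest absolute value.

d=3: R̂ = 2.6 + 3.2·3 = 12.2; e = 14.2 − 12.2 = 2
d=4: R̂ = 2.6 + 3.2·4 = 15.4; e = 12.4 − 15.4 = -3
d=5: R̂ = 2.6 + 3.2·5 = 18.6; e = 17.6 − 18.6 = -1
d=6: R̂ = 2.6 + 3.2·6 = 21.8; e = 22.8 − 21.8 = 1
d=7: R̂ = 2.6 + 3.2·7 = 25; e = 24.5 − 25 = -0.5
d=8: R̂ = 2.6 + 3.2·8 = 28.2; e = 29.7 − 28.2 = 1.5
d=9: R̂ = 2.6 + 3.2·9 = 31.4; e = 32.4 − 31.4 = 1
d=10: R̂ = 2.6 + 3.2·10 = 34.6; e = 36.1 − 34.6 = 1.5
d=11: R̂ = 2.6 + 3.2·11 = 37.8; e = 35.3 − 37.8 = -2.5
Largest |e| is 3 at d = 4, residual -3.

e = -3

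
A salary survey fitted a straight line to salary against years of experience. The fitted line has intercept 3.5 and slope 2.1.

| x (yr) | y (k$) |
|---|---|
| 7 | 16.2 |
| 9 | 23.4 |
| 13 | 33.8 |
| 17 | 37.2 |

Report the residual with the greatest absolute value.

x=7: ŷ = 3.5 + 2.1·7 = 18.2; r = 16.2 − 18.2 = -2
x=9: ŷ = 3.5 + 2.1·9 = 22.4; r = 23.4 − 22.4 = 1
x=13: ŷ = 3.5 + 2.1·13 = 30.8; r = 33.8 − 30.8 = 3
x=17: ŷ = 3.5 + 2.1·17 = 39.2; r = 37.2 − 39.2 = -2
Largest |r| is 3 at x = 13, residual 3.

r = 3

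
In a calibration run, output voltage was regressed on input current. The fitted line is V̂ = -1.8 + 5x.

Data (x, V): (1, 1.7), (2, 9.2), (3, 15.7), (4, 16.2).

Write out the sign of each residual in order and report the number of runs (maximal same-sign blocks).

x=1: V̂ = -1.8 + 5·1 = 3.2; r = 1.7 − 3.2 = -1.5
x=2: V̂ = -1.8 + 5·2 = 8.2; r = 9.2 − 8.2 = 1
x=3: V̂ = -1.8 + 5·3 = 13.2; r = 15.7 − 13.2 = 2.5
x=4: V̂ = -1.8 + 5·4 = 18.2; r = 16.2 − 18.2 = -2
Signs: − + + −
Runs: −×1, +×2, −×1 → 3

3 runs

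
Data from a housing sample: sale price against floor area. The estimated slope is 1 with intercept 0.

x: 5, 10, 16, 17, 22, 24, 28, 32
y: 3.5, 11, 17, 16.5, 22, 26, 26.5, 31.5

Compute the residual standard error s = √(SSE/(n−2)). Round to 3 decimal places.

s = 1.354

x=5: ŷ = 5 = 5; e = 3.5 − 5 = -1.5
x=10: ŷ = 10 = 10; e = 11 − 10 = 1
x=16: ŷ = 16 = 16; e = 17 − 16 = 1
x=17: ŷ = 17 = 17; e = 16.5 − 17 = -0.5
x=22: ŷ = 22 = 22; e = 22 − 22 = 0
x=24: ŷ = 24 = 24; e = 26 − 24 = 2
x=28: ŷ = 28 = 28; e = 26.5 − 28 = -1.5
x=32: ŷ = 32 = 32; e = 31.5 − 32 = -0.5
SSE = 2.25 + 1 + 1 + 0.25 + 0 + 4 + 2.25 + 0.25 = 11
s = √(11/6) = √1.83333 ≈ 1.354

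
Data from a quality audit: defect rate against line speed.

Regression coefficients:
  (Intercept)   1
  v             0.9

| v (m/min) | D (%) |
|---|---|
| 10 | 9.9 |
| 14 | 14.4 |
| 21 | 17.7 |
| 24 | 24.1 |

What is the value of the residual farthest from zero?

v=10: D̂ = 1 + 0.9·10 = 10; r = 9.9 − 10 = -0.1
v=14: D̂ = 1 + 0.9·14 = 13.6; r = 14.4 − 13.6 = 0.8
v=21: D̂ = 1 + 0.9·21 = 19.9; r = 17.7 − 19.9 = -2.2
v=24: D̂ = 1 + 0.9·24 = 22.6; r = 24.1 − 22.6 = 1.5
Largest |r| is 2.2 at v = 21, residual -2.2.

r = -2.2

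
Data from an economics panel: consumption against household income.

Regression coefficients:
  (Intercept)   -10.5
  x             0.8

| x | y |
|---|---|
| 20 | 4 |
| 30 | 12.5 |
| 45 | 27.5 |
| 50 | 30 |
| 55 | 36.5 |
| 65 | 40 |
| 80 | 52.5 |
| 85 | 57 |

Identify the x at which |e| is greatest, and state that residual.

x = 55, e = 3

x=20: ŷ = -10.5 + 0.8·20 = 5.5; e = 4 − 5.5 = -1.5
x=30: ŷ = -10.5 + 0.8·30 = 13.5; e = 12.5 − 13.5 = -1
x=45: ŷ = -10.5 + 0.8·45 = 25.5; e = 27.5 − 25.5 = 2
x=50: ŷ = -10.5 + 0.8·50 = 29.5; e = 30 − 29.5 = 0.5
x=55: ŷ = -10.5 + 0.8·55 = 33.5; e = 36.5 − 33.5 = 3
x=65: ŷ = -10.5 + 0.8·65 = 41.5; e = 40 − 41.5 = -1.5
x=80: ŷ = -10.5 + 0.8·80 = 53.5; e = 52.5 − 53.5 = -1
x=85: ŷ = -10.5 + 0.8·85 = 57.5; e = 57 − 57.5 = -0.5
Largest |e| is 3 at x = 55, residual 3.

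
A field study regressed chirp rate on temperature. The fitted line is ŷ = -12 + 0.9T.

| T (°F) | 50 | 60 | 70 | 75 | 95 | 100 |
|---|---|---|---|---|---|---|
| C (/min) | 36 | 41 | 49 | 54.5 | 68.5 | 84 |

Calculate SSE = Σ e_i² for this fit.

T=50: ŷ = -12 + 0.9·50 = 33; e = 36 − 33 = 3
T=60: ŷ = -12 + 0.9·60 = 42; e = 41 − 42 = -1
T=70: ŷ = -12 + 0.9·70 = 51; e = 49 − 51 = -2
T=75: ŷ = -12 + 0.9·75 = 55.5; e = 54.5 − 55.5 = -1
T=95: ŷ = -12 + 0.9·95 = 73.5; e = 68.5 − 73.5 = -5
T=100: ŷ = -12 + 0.9·100 = 78; e = 84 − 78 = 6
SSE = 9 + 1 + 4 + 1 + 25 + 36 = 76

SSE = 76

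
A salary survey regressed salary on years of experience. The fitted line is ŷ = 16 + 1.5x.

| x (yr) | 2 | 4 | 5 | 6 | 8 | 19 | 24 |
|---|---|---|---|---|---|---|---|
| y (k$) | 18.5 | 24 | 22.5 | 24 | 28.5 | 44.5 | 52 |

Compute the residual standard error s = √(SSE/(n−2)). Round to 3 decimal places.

x=2: ŷ = 16 + 1.5·2 = 19; e = 18.5 − 19 = -0.5
x=4: ŷ = 16 + 1.5·4 = 22; e = 24 − 22 = 2
x=5: ŷ = 16 + 1.5·5 = 23.5; e = 22.5 − 23.5 = -1
x=6: ŷ = 16 + 1.5·6 = 25; e = 24 − 25 = -1
x=8: ŷ = 16 + 1.5·8 = 28; e = 28.5 − 28 = 0.5
x=19: ŷ = 16 + 1.5·19 = 44.5; e = 44.5 − 44.5 = 0
x=24: ŷ = 16 + 1.5·24 = 52; e = 52 − 52 = 0
SSE = 0.25 + 4 + 1 + 1 + 0.25 + 0 + 0 = 6.5
s = √(6.5/5) = √1.3 ≈ 1.140

s = 1.140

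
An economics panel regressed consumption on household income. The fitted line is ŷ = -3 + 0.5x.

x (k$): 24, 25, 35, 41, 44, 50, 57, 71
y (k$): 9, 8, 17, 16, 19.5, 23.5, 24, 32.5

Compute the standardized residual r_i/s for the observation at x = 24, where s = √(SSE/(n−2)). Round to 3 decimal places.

x=24: ŷ = -3 + 0.5·24 = 9; r = 9 − 9 = 0
x=25: ŷ = -3 + 0.5·25 = 9.5; r = 8 − 9.5 = -1.5
x=35: ŷ = -3 + 0.5·35 = 14.5; r = 17 − 14.5 = 2.5
x=41: ŷ = -3 + 0.5·41 = 17.5; r = 16 − 17.5 = -1.5
x=44: ŷ = -3 + 0.5·44 = 19; r = 19.5 − 19 = 0.5
x=50: ŷ = -3 + 0.5·50 = 22; r = 23.5 − 22 = 1.5
x=57: ŷ = -3 + 0.5·57 = 25.5; r = 24 − 25.5 = -1.5
x=71: ŷ = -3 + 0.5·71 = 32.5; r = 32.5 − 32.5 = 0
SSE = 0 + 2.25 + 6.25 + 2.25 + 0.25 + 2.25 + 2.25 + 0 = 15.5
s = √(15.5/6) = 1.60728
r/s = 0 / 1.60728 = 0.000

0.000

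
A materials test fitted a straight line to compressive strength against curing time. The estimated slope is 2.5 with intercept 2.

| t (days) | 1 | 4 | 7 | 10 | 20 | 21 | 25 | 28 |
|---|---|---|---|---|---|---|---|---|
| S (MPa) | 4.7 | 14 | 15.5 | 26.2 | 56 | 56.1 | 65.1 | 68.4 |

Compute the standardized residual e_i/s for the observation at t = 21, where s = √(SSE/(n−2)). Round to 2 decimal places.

0.54

t=1: ŷ = 2 + 2.5·1 = 4.5; e = 4.7 − 4.5 = 0.2
t=4: ŷ = 2 + 2.5·4 = 12; e = 14 − 12 = 2
t=7: ŷ = 2 + 2.5·7 = 19.5; e = 15.5 − 19.5 = -4
t=10: ŷ = 2 + 2.5·10 = 27; e = 26.2 − 27 = -0.8
t=20: ŷ = 2 + 2.5·20 = 52; e = 56 − 52 = 4
t=21: ŷ = 2 + 2.5·21 = 54.5; e = 56.1 − 54.5 = 1.6
t=25: ŷ = 2 + 2.5·25 = 64.5; e = 65.1 − 64.5 = 0.6
t=28: ŷ = 2 + 2.5·28 = 72; e = 68.4 − 72 = -3.6
SSE = 0.04 + 4 + 16 + 0.64 + 16 + 2.56 + 0.36 + 12.96 = 52.56
s = √(52.56/6) = 2.95973
e/s = 1.6 / 2.95973 = 0.54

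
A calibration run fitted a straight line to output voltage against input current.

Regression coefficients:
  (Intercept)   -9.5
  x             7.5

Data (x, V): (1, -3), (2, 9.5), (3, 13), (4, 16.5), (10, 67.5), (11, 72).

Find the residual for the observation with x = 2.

e = 4

V̂ = -9.5 + 7.5·2 = 5.5
e = 9.5 − 5.5 = 4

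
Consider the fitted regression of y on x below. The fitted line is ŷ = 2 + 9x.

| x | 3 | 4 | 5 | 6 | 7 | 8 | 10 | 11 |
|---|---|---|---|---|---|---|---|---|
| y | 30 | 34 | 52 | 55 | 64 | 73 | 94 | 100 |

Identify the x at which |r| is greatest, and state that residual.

x = 5, r = 5

x=3: ŷ = 2 + 9·3 = 29; r = 30 − 29 = 1
x=4: ŷ = 2 + 9·4 = 38; r = 34 − 38 = -4
x=5: ŷ = 2 + 9·5 = 47; r = 52 − 47 = 5
x=6: ŷ = 2 + 9·6 = 56; r = 55 − 56 = -1
x=7: ŷ = 2 + 9·7 = 65; r = 64 − 65 = -1
x=8: ŷ = 2 + 9·8 = 74; r = 73 − 74 = -1
x=10: ŷ = 2 + 9·10 = 92; r = 94 − 92 = 2
x=11: ŷ = 2 + 9·11 = 101; r = 100 − 101 = -1
Largest |r| is 5 at x = 5, residual 5.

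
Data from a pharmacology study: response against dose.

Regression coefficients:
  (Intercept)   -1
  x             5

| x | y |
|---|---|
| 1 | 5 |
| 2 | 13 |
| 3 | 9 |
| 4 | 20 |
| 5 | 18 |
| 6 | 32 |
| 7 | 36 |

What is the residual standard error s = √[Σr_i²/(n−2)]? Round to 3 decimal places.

x=1: ŷ = -1 + 5·1 = 4; r = 5 − 4 = 1
x=2: ŷ = -1 + 5·2 = 9; r = 13 − 9 = 4
x=3: ŷ = -1 + 5·3 = 14; r = 9 − 14 = -5
x=4: ŷ = -1 + 5·4 = 19; r = 20 − 19 = 1
x=5: ŷ = -1 + 5·5 = 24; r = 18 − 24 = -6
x=6: ŷ = -1 + 5·6 = 29; r = 32 − 29 = 3
x=7: ŷ = -1 + 5·7 = 34; r = 36 − 34 = 2
SSE = 1 + 16 + 25 + 1 + 36 + 9 + 4 = 92
s = √(92/5) = √18.4 ≈ 4.290

s = 4.290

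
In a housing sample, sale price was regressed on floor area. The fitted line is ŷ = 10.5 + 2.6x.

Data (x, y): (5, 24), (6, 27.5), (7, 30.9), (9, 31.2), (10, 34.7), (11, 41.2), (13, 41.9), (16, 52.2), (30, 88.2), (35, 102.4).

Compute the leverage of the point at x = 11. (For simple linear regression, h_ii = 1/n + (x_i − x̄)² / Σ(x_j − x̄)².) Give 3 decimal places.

x̄ = (5 + 6 + 7 + 9 + 10 + 11 + 13 + 16 + 30 + 35)/10 = 14.2
Σ(x − x̄)² = 84.64 + 67.24 + 51.84 + 27.04 + 17.64 + 10.24 + 1.44 + 3.24 + 249.64 + 432.64 = 945.6
h = 1/10 + (-3.2)²/945.6 = 0.1 + 0.0108291 = 0.111

h = 0.111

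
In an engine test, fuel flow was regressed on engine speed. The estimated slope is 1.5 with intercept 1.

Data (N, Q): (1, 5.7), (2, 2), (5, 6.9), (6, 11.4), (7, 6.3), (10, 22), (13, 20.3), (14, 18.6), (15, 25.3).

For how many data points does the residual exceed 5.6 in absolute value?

1

N=1: Q̂ = 1 + 1.5·1 = 2.5; r = 5.7 − 2.5 = 3.2
N=2: Q̂ = 1 + 1.5·2 = 4; r = 2 − 4 = -2
N=5: Q̂ = 1 + 1.5·5 = 8.5; r = 6.9 − 8.5 = -1.6
N=6: Q̂ = 1 + 1.5·6 = 10; r = 11.4 − 10 = 1.4
N=7: Q̂ = 1 + 1.5·7 = 11.5; r = 6.3 − 11.5 = -5.2
N=10: Q̂ = 1 + 1.5·10 = 16; r = 22 − 16 = 6
N=13: Q̂ = 1 + 1.5·13 = 20.5; r = 20.3 − 20.5 = -0.2
N=14: Q̂ = 1 + 1.5·14 = 22; r = 18.6 − 22 = -3.4
N=15: Q̂ = 1 + 1.5·15 = 23.5; r = 25.3 − 23.5 = 1.8
|r| > 5.6: N=10 (|r|=6) → 1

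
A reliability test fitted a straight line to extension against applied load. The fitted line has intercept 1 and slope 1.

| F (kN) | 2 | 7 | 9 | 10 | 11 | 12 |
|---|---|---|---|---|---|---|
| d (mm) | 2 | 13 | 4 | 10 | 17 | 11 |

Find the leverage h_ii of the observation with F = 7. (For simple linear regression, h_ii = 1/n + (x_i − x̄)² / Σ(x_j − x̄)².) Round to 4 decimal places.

h = 0.2010

F̄ = (2 + 7 + 9 + 10 + 11 + 12)/6 = 8.5
Σ(F − F̄)² = 42.25 + 2.25 + 0.25 + 2.25 + 6.25 + 12.25 = 65.5
h = 1/6 + (-1.5)²/65.5 = 0.166667 + 0.0343511 = 0.2010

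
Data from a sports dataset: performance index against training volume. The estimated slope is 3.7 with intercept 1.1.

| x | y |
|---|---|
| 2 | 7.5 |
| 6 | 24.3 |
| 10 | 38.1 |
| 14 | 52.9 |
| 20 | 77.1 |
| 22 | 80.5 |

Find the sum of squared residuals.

x=2: ŷ = 1.1 + 3.7·2 = 8.5; r = 7.5 − 8.5 = -1
x=6: ŷ = 1.1 + 3.7·6 = 23.3; r = 24.3 − 23.3 = 1
x=10: ŷ = 1.1 + 3.7·10 = 38.1; r = 38.1 − 38.1 = 0
x=14: ŷ = 1.1 + 3.7·14 = 52.9; r = 52.9 − 52.9 = 0
x=20: ŷ = 1.1 + 3.7·20 = 75.1; r = 77.1 − 75.1 = 2
x=22: ŷ = 1.1 + 3.7·22 = 82.5; r = 80.5 − 82.5 = -2
SSE = 1 + 1 + 0 + 0 + 4 + 4 = 10

SSE = 10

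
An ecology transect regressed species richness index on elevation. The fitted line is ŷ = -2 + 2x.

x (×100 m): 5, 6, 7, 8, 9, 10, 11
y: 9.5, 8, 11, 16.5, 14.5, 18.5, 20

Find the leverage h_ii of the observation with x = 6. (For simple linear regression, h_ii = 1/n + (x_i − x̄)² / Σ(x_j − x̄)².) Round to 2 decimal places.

h = 0.29

x̄ = (5 + 6 + 7 + 8 + 9 + 10 + 11)/7 = 8
Σ(x − x̄)² = 9 + 4 + 1 + 0 + 1 + 4 + 9 = 28
h = 1/7 + (-2)²/28 = 0.142857 + 0.142857 = 0.29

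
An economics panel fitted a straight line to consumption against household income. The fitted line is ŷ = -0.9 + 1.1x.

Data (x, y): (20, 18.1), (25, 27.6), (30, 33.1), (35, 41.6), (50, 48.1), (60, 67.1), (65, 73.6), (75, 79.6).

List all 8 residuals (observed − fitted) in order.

x=20: ŷ = -0.9 + 1.1·20 = 21.1; r = 18.1 − 21.1 = -3
x=25: ŷ = -0.9 + 1.1·25 = 26.6; r = 27.6 − 26.6 = 1
x=30: ŷ = -0.9 + 1.1·30 = 32.1; r = 33.1 − 32.1 = 1
x=35: ŷ = -0.9 + 1.1·35 = 37.6; r = 41.6 − 37.6 = 4
x=50: ŷ = -0.9 + 1.1·50 = 54.1; r = 48.1 − 54.1 = -6
x=60: ŷ = -0.9 + 1.1·60 = 65.1; r = 67.1 − 65.1 = 2
x=65: ŷ = -0.9 + 1.1·65 = 70.6; r = 73.6 − 70.6 = 3
x=75: ŷ = -0.9 + 1.1·75 = 81.6; r = 79.6 − 81.6 = -2

-3, 1, 1, 4, -6, 2, 3, -2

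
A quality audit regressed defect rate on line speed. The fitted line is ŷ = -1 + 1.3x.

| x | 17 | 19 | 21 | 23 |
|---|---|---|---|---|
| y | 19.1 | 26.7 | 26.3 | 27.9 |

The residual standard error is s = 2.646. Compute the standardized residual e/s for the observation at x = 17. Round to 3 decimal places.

ŷ = -1 + 1.3·17 = 21.1
e = 19.1 − 21.1 = -2
e/s = -2 / 2.646 = -0.756

-0.756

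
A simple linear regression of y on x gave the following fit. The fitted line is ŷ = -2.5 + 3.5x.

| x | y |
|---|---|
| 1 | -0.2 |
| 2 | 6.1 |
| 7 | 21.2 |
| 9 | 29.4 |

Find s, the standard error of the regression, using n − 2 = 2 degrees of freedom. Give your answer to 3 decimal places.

x=1: ŷ = -2.5 + 3.5·1 = 1; r = -0.2 − 1 = -1.2
x=2: ŷ = -2.5 + 3.5·2 = 4.5; r = 6.1 − 4.5 = 1.6
x=7: ŷ = -2.5 + 3.5·7 = 22; r = 21.2 − 22 = -0.8
x=9: ŷ = -2.5 + 3.5·9 = 29; r = 29.4 − 29 = 0.4
SSE = 1.44 + 2.56 + 0.64 + 0.16 = 4.8
s = √(4.8/2) = √2.4 ≈ 1.549

s = 1.549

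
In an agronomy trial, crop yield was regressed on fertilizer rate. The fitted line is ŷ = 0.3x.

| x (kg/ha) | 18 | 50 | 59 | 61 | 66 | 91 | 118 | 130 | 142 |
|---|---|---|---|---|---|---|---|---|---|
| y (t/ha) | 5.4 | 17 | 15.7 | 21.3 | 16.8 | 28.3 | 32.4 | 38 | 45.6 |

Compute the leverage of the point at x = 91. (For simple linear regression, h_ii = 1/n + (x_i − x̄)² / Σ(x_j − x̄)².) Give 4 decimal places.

h = 0.1175

x̄ = (18 + 50 + 59 + 61 + 66 + 91 + 118 + 130 + 142)/9 = 81.6667
Σ(x − x̄)² = 4053.44 + 1002.78 + 513.778 + 427.111 + 245.444 + 87.1111 + 1320.11 + 2336.11 + 3640.11 = 13626
h = 1/9 + (9.33333)²/13626 = 0.111111 + 0.00639301 = 0.1175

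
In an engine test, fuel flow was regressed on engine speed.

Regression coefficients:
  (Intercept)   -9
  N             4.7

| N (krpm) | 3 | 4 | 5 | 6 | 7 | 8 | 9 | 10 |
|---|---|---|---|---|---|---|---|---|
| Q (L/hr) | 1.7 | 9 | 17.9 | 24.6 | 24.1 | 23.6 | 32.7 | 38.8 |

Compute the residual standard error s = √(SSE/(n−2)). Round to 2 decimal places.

s = 3.63

N=3: Q̂ = -9 + 4.7·3 = 5.1; r = 1.7 − 5.1 = -3.4
N=4: Q̂ = -9 + 4.7·4 = 9.8; r = 9 − 9.8 = -0.8
N=5: Q̂ = -9 + 4.7·5 = 14.5; r = 17.9 − 14.5 = 3.4
N=6: Q̂ = -9 + 4.7·6 = 19.2; r = 24.6 − 19.2 = 5.4
N=7: Q̂ = -9 + 4.7·7 = 23.9; r = 24.1 − 23.9 = 0.2
N=8: Q̂ = -9 + 4.7·8 = 28.6; r = 23.6 − 28.6 = -5
N=9: Q̂ = -9 + 4.7·9 = 33.3; r = 32.7 − 33.3 = -0.6
N=10: Q̂ = -9 + 4.7·10 = 38; r = 38.8 − 38 = 0.8
SSE = 11.56 + 0.64 + 11.56 + 29.16 + 0.04 + 25 + 0.36 + 0.64 = 78.96
s = √(78.96/6) = √13.16 ≈ 3.63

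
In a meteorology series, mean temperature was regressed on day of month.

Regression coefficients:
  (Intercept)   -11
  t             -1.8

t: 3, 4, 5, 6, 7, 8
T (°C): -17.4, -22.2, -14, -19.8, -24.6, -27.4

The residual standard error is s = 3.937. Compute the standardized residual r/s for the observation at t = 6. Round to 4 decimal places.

0.5080

T̂ = -11 − 1.8·6 = -21.8
r = -19.8 − (-21.8) = 2
r/s = 2 / 3.937 = 0.5080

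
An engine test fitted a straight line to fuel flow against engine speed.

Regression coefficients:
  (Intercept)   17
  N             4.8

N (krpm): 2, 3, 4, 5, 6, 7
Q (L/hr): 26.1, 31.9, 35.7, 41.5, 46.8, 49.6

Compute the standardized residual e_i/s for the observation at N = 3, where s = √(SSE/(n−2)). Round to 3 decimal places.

N=2: Q̂ = 17 + 4.8·2 = 26.6; e = 26.1 − 26.6 = -0.5
N=3: Q̂ = 17 + 4.8·3 = 31.4; e = 31.9 − 31.4 = 0.5
N=4: Q̂ = 17 + 4.8·4 = 36.2; e = 35.7 − 36.2 = -0.5
N=5: Q̂ = 17 + 4.8·5 = 41; e = 41.5 − 41 = 0.5
N=6: Q̂ = 17 + 4.8·6 = 45.8; e = 46.8 − 45.8 = 1
N=7: Q̂ = 17 + 4.8·7 = 50.6; e = 49.6 − 50.6 = -1
SSE = 0.25 + 0.25 + 0.25 + 0.25 + 1 + 1 = 3
s = √(3/4) = 0.866025
e/s = 0.5 / 0.866025 = 0.577

0.577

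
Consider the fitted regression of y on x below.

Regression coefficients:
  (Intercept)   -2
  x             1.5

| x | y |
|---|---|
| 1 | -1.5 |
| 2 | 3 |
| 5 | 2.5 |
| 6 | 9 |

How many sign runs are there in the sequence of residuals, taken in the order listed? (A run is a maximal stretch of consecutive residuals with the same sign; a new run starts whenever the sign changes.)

4 runs

x=1: ŷ = -2 + 1.5·1 = -0.5; r = -1.5 − (-0.5) = -1
x=2: ŷ = -2 + 1.5·2 = 1; r = 3 − 1 = 2
x=5: ŷ = -2 + 1.5·5 = 5.5; r = 2.5 − 5.5 = -3
x=6: ŷ = -2 + 1.5·6 = 7; r = 9 − 7 = 2
Signs: − + − +
Runs: −×1, +×1, −×1, +×1 → 4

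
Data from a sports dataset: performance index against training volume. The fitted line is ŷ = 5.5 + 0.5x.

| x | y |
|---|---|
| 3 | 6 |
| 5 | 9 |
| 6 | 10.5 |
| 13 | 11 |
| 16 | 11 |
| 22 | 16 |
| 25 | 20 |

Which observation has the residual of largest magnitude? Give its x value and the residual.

x=3: ŷ = 5.5 + 0.5·3 = 7; e = 6 − 7 = -1
x=5: ŷ = 5.5 + 0.5·5 = 8; e = 9 − 8 = 1
x=6: ŷ = 5.5 + 0.5·6 = 8.5; e = 10.5 − 8.5 = 2
x=13: ŷ = 5.5 + 0.5·13 = 12; e = 11 − 12 = -1
x=16: ŷ = 5.5 + 0.5·16 = 13.5; e = 11 − 13.5 = -2.5
x=22: ŷ = 5.5 + 0.5·22 = 16.5; e = 16 − 16.5 = -0.5
x=25: ŷ = 5.5 + 0.5·25 = 18; e = 20 − 18 = 2
Largest |e| is 2.5 at x = 16, residual -2.5.

x = 16, e = -2.5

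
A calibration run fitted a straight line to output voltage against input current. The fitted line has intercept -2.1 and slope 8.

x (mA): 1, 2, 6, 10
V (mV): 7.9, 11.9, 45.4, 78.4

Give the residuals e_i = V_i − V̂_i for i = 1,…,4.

x=1: V̂ = -2.1 + 8·1 = 5.9; e = 7.9 − 5.9 = 2
x=2: V̂ = -2.1 + 8·2 = 13.9; e = 11.9 − 13.9 = -2
x=6: V̂ = -2.1 + 8·6 = 45.9; e = 45.4 − 45.9 = -0.5
x=10: V̂ = -2.1 + 8·10 = 77.9; e = 78.4 − 77.9 = 0.5

2, -2, -0.5, 0.5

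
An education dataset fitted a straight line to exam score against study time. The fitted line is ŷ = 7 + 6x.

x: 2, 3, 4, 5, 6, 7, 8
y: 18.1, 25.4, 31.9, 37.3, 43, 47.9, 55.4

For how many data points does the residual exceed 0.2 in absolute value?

x=2: ŷ = 7 + 6·2 = 19; r = 18.1 − 19 = -0.9
x=3: ŷ = 7 + 6·3 = 25; r = 25.4 − 25 = 0.4
x=4: ŷ = 7 + 6·4 = 31; r = 31.9 − 31 = 0.9
x=5: ŷ = 7 + 6·5 = 37; r = 37.3 − 37 = 0.3
x=6: ŷ = 7 + 6·6 = 43; r = 43 − 43 = 0
x=7: ŷ = 7 + 6·7 = 49; r = 47.9 − 49 = -1.1
x=8: ŷ = 7 + 6·8 = 55; r = 55.4 − 55 = 0.4
|r| > 0.2: x=2 (|r|=0.9), x=3 (|r|=0.4), x=4 (|r|=0.9), x=5 (|r|=0.3), x=7 (|r|=1.1), x=8 (|r|=0.4) → 6

6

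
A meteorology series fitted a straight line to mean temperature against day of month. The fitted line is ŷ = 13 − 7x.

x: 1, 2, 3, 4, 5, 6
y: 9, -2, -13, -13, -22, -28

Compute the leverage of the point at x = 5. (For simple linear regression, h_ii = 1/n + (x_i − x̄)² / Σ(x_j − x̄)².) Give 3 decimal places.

x̄ = (1 + 2 + 3 + 4 + 5 + 6)/6 = 3.5
Σ(x − x̄)² = 6.25 + 2.25 + 0.25 + 0.25 + 2.25 + 6.25 = 17.5
h = 1/6 + (1.5)²/17.5 = 0.166667 + 0.128571 = 0.295

h = 0.295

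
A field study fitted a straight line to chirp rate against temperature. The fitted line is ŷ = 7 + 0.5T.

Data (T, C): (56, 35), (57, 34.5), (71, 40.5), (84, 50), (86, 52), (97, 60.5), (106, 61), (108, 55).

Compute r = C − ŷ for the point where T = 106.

ŷ = 7 + 0.5·106 = 60
r = 61 − 60 = 1

r = 1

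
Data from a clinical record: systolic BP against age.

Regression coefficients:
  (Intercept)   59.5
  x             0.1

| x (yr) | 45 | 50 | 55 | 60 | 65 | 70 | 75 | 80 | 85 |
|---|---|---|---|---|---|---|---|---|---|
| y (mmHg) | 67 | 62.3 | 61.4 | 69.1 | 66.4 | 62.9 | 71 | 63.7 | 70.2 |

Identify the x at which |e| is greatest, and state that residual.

x=45: ŷ = 59.5 + 0.1·45 = 64; e = 67 − 64 = 3
x=50: ŷ = 59.5 + 0.1·50 = 64.5; e = 62.3 − 64.5 = -2.2
x=55: ŷ = 59.5 + 0.1·55 = 65; e = 61.4 − 65 = -3.6
x=60: ŷ = 59.5 + 0.1·60 = 65.5; e = 69.1 − 65.5 = 3.6
x=65: ŷ = 59.5 + 0.1·65 = 66; e = 66.4 − 66 = 0.4
x=70: ŷ = 59.5 + 0.1·70 = 66.5; e = 62.9 − 66.5 = -3.6
x=75: ŷ = 59.5 + 0.1·75 = 67; e = 71 − 67 = 4
x=80: ŷ = 59.5 + 0.1·80 = 67.5; e = 63.7 − 67.5 = -3.8
x=85: ŷ = 59.5 + 0.1·85 = 68; e = 70.2 − 68 = 2.2
Largest |e| is 4 at x = 75, residual 4.

x = 75, e = 4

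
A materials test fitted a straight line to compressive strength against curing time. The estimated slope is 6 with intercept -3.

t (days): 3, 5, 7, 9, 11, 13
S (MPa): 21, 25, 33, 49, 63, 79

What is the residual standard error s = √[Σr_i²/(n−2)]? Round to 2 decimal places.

s = 4.90

t=3: ŷ = -3 + 6·3 = 15; r = 21 − 15 = 6
t=5: ŷ = -3 + 6·5 = 27; r = 25 − 27 = -2
t=7: ŷ = -3 + 6·7 = 39; r = 33 − 39 = -6
t=9: ŷ = -3 + 6·9 = 51; r = 49 − 51 = -2
t=11: ŷ = -3 + 6·11 = 63; r = 63 − 63 = 0
t=13: ŷ = -3 + 6·13 = 75; r = 79 − 75 = 4
SSE = 36 + 4 + 36 + 4 + 0 + 16 = 96
s = √(96/4) = √24 ≈ 4.90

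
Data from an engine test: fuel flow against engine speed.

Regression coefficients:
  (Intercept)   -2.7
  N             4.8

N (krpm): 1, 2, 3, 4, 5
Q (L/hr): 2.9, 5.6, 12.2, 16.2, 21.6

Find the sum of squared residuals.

SSE = 2.76

N=1: ŷ = -2.7 + 4.8·1 = 2.1; r = 2.9 − 2.1 = 0.8
N=2: ŷ = -2.7 + 4.8·2 = 6.9; r = 5.6 − 6.9 = -1.3
N=3: ŷ = -2.7 + 4.8·3 = 11.7; r = 12.2 − 11.7 = 0.5
N=4: ŷ = -2.7 + 4.8·4 = 16.5; r = 16.2 − 16.5 = -0.3
N=5: ŷ = -2.7 + 4.8·5 = 21.3; r = 21.6 − 21.3 = 0.3
SSE = 0.64 + 1.69 + 0.25 + 0.09 + 0.09 = 2.76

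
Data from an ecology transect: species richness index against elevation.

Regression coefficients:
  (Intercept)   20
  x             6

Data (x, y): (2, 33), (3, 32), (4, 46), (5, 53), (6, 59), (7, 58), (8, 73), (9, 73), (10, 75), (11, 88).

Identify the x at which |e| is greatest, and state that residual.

x = 3, e = -6

x=2: ŷ = 20 + 6·2 = 32; e = 33 − 32 = 1
x=3: ŷ = 20 + 6·3 = 38; e = 32 − 38 = -6
x=4: ŷ = 20 + 6·4 = 44; e = 46 − 44 = 2
x=5: ŷ = 20 + 6·5 = 50; e = 53 − 50 = 3
x=6: ŷ = 20 + 6·6 = 56; e = 59 − 56 = 3
x=7: ŷ = 20 + 6·7 = 62; e = 58 − 62 = -4
x=8: ŷ = 20 + 6·8 = 68; e = 73 − 68 = 5
x=9: ŷ = 20 + 6·9 = 74; e = 73 − 74 = -1
x=10: ŷ = 20 + 6·10 = 80; e = 75 − 80 = -5
x=11: ŷ = 20 + 6·11 = 86; e = 88 − 86 = 2
Largest |e| is 6 at x = 3, residual -6.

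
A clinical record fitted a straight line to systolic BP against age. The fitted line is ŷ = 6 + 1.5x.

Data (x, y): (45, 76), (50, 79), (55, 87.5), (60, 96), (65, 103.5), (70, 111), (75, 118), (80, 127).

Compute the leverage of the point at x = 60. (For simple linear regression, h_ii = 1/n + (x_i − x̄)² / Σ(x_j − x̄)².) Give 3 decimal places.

h = 0.131

x̄ = (45 + 50 + 55 + 60 + 65 + 70 + 75 + 80)/8 = 62.5
Σ(x − x̄)² = 306.25 + 156.25 + 56.25 + 6.25 + 6.25 + 56.25 + 156.25 + 306.25 = 1050
h = 1/8 + (-2.5)²/1050 = 0.125 + 0.00595238 = 0.131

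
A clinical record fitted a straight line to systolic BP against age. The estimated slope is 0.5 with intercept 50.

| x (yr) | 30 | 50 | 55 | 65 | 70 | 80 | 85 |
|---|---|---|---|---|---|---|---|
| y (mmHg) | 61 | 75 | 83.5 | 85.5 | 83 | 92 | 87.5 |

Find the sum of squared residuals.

x=30: ŷ = 50 + 0.5·30 = 65; e = 61 − 65 = -4
x=50: ŷ = 50 + 0.5·50 = 75; e = 75 − 75 = 0
x=55: ŷ = 50 + 0.5·55 = 77.5; e = 83.5 − 77.5 = 6
x=65: ŷ = 50 + 0.5·65 = 82.5; e = 85.5 − 82.5 = 3
x=70: ŷ = 50 + 0.5·70 = 85; e = 83 − 85 = -2
x=80: ŷ = 50 + 0.5·80 = 90; e = 92 − 90 = 2
x=85: ŷ = 50 + 0.5·85 = 92.5; e = 87.5 − 92.5 = -5
SSE = 16 + 0 + 36 + 9 + 4 + 4 + 25 = 94

SSE = 94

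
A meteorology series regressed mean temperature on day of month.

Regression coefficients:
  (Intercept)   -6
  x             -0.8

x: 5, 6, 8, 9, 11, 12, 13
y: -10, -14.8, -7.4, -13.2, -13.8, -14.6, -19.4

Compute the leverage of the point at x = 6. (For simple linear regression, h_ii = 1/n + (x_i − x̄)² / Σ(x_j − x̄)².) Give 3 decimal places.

x̄ = (5 + 6 + 8 + 9 + 11 + 12 + 13)/7 = 9.14286
Σ(x − x̄)² = 17.1633 + 9.87755 + 1.30612 + 0.0204082 + 3.44898 + 8.16327 + 14.8776 = 54.8571
h = 1/7 + (-3.14286)²/54.8571 = 0.142857 + 0.18006 = 0.323

h = 0.323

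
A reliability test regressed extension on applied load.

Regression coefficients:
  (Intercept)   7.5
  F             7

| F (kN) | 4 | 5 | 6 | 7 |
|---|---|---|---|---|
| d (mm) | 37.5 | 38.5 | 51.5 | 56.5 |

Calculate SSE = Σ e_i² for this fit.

F=4: d̂ = 7.5 + 7·4 = 35.5; e = 37.5 − 35.5 = 2
F=5: d̂ = 7.5 + 7·5 = 42.5; e = 38.5 − 42.5 = -4
F=6: d̂ = 7.5 + 7·6 = 49.5; e = 51.5 − 49.5 = 2
F=7: d̂ = 7.5 + 7·7 = 56.5; e = 56.5 − 56.5 = 0
SSE = 4 + 16 + 4 + 0 = 24

SSE = 24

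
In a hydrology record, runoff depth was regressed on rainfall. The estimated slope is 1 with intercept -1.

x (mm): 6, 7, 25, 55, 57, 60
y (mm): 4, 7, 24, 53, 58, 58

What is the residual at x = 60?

r = -1

ŷ = -1 + 60 = 59
r = 58 − 59 = -1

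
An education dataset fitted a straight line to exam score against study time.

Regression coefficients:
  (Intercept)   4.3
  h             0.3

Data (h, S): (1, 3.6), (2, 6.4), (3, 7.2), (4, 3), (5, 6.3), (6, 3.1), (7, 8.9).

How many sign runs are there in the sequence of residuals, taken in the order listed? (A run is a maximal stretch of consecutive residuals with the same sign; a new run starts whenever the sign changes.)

h=1: ŷ = 4.3 + 0.3·1 = 4.6; e = 3.6 − 4.6 = -1
h=2: ŷ = 4.3 + 0.3·2 = 4.9; e = 6.4 − 4.9 = 1.5
h=3: ŷ = 4.3 + 0.3·3 = 5.2; e = 7.2 − 5.2 = 2
h=4: ŷ = 4.3 + 0.3·4 = 5.5; e = 3 − 5.5 = -2.5
h=5: ŷ = 4.3 + 0.3·5 = 5.8; e = 6.3 − 5.8 = 0.5
h=6: ŷ = 4.3 + 0.3·6 = 6.1; e = 3.1 − 6.1 = -3
h=7: ŷ = 4.3 + 0.3·7 = 6.4; e = 8.9 − 6.4 = 2.5
Signs: − + + − + − +
Runs: −×1, +×2, −×1, +×1, −×1, +×1 → 6

6 runs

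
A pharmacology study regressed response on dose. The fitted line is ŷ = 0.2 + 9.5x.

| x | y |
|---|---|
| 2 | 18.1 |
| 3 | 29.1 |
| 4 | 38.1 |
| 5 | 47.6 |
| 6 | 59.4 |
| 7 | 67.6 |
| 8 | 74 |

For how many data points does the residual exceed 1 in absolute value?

x=2: ŷ = 0.2 + 9.5·2 = 19.2; e = 18.1 − 19.2 = -1.1
x=3: ŷ = 0.2 + 9.5·3 = 28.7; e = 29.1 − 28.7 = 0.4
x=4: ŷ = 0.2 + 9.5·4 = 38.2; e = 38.1 − 38.2 = -0.1
x=5: ŷ = 0.2 + 9.5·5 = 47.7; e = 47.6 − 47.7 = -0.1
x=6: ŷ = 0.2 + 9.5·6 = 57.2; e = 59.4 − 57.2 = 2.2
x=7: ŷ = 0.2 + 9.5·7 = 66.7; e = 67.6 − 66.7 = 0.9
x=8: ŷ = 0.2 + 9.5·8 = 76.2; e = 74 − 76.2 = -2.2
|e| > 1: x=2 (|e|=1.1), x=6 (|e|=2.2), x=8 (|e|=2.2) → 3

3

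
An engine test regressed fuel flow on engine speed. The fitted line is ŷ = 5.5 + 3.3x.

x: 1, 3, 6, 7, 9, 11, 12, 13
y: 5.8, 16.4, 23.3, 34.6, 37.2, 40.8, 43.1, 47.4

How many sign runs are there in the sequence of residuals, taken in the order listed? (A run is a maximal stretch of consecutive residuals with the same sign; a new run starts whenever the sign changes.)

x=1: ŷ = 5.5 + 3.3·1 = 8.8; e = 5.8 − 8.8 = -3
x=3: ŷ = 5.5 + 3.3·3 = 15.4; e = 16.4 − 15.4 = 1
x=6: ŷ = 5.5 + 3.3·6 = 25.3; e = 23.3 − 25.3 = -2
x=7: ŷ = 5.5 + 3.3·7 = 28.6; e = 34.6 − 28.6 = 6
x=9: ŷ = 5.5 + 3.3·9 = 35.2; e = 37.2 − 35.2 = 2
x=11: ŷ = 5.5 + 3.3·11 = 41.8; e = 40.8 − 41.8 = -1
x=12: ŷ = 5.5 + 3.3·12 = 45.1; e = 43.1 − 45.1 = -2
x=13: ŷ = 5.5 + 3.3·13 = 48.4; e = 47.4 − 48.4 = -1
Signs: − + − + + − − −
Runs: −×1, +×1, −×1, +×2, −×3 → 5

5 runs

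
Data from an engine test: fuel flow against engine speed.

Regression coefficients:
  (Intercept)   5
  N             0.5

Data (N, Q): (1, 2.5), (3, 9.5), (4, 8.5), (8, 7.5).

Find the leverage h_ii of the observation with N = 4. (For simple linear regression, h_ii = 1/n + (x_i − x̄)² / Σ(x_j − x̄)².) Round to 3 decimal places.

h = 0.250

N̄ = (1 + 3 + 4 + 8)/4 = 4
Σ(N − N̄)² = 9 + 1 + 0 + 16 = 26
h = 1/4 + (0)²/26 = 0.25 + 0 = 0.250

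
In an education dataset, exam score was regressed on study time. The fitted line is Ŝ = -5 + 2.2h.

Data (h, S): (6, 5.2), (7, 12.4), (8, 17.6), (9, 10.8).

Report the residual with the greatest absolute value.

r = 5

h=6: Ŝ = -5 + 2.2·6 = 8.2; r = 5.2 − 8.2 = -3
h=7: Ŝ = -5 + 2.2·7 = 10.4; r = 12.4 − 10.4 = 2
h=8: Ŝ = -5 + 2.2·8 = 12.6; r = 17.6 − 12.6 = 5
h=9: Ŝ = -5 + 2.2·9 = 14.8; r = 10.8 − 14.8 = -4
Largest |r| is 5 at h = 8, residual 5.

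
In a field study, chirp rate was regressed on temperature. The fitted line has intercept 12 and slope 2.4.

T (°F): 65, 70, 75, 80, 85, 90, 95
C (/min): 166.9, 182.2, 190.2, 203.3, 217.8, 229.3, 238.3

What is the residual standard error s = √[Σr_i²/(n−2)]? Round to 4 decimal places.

T=65: ŷ = 12 + 2.4·65 = 168; r = 166.9 − 168 = -1.1
T=70: ŷ = 12 + 2.4·70 = 180; r = 182.2 − 180 = 2.2
T=75: ŷ = 12 + 2.4·75 = 192; r = 190.2 − 192 = -1.8
T=80: ŷ = 12 + 2.4·80 = 204; r = 203.3 − 204 = -0.7
T=85: ŷ = 12 + 2.4·85 = 216; r = 217.8 − 216 = 1.8
T=90: ŷ = 12 + 2.4·90 = 228; r = 229.3 − 228 = 1.3
T=95: ŷ = 12 + 2.4·95 = 240; r = 238.3 − 240 = -1.7
SSE = 1.21 + 4.84 + 3.24 + 0.49 + 3.24 + 1.69 + 2.89 = 17.6
s = √(17.6/5) = √3.52 ≈ 1.8762

s = 1.8762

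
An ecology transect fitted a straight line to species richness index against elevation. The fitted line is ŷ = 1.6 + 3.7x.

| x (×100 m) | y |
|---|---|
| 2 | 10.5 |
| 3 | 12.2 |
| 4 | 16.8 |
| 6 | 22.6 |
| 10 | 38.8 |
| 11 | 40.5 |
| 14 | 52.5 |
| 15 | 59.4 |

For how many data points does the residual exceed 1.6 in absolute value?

2

x=2: ŷ = 1.6 + 3.7·2 = 9; e = 10.5 − 9 = 1.5
x=3: ŷ = 1.6 + 3.7·3 = 12.7; e = 12.2 − 12.7 = -0.5
x=4: ŷ = 1.6 + 3.7·4 = 16.4; e = 16.8 − 16.4 = 0.4
x=6: ŷ = 1.6 + 3.7·6 = 23.8; e = 22.6 − 23.8 = -1.2
x=10: ŷ = 1.6 + 3.7·10 = 38.6; e = 38.8 − 38.6 = 0.2
x=11: ŷ = 1.6 + 3.7·11 = 42.3; e = 40.5 − 42.3 = -1.8
x=14: ŷ = 1.6 + 3.7·14 = 53.4; e = 52.5 − 53.4 = -0.9
x=15: ŷ = 1.6 + 3.7·15 = 57.1; e = 59.4 − 57.1 = 2.3
|e| > 1.6: x=11 (|e|=1.8), x=15 (|e|=2.3) → 2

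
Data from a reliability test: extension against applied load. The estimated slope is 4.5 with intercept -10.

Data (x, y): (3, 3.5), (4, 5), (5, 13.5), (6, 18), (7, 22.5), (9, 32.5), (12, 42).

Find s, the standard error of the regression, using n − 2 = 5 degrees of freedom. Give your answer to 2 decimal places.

s = 2.00

x=3: ŷ = -10 + 4.5·3 = 3.5; e = 3.5 − 3.5 = 0
x=4: ŷ = -10 + 4.5·4 = 8; e = 5 − 8 = -3
x=5: ŷ = -10 + 4.5·5 = 12.5; e = 13.5 − 12.5 = 1
x=6: ŷ = -10 + 4.5·6 = 17; e = 18 − 17 = 1
x=7: ŷ = -10 + 4.5·7 = 21.5; e = 22.5 − 21.5 = 1
x=9: ŷ = -10 + 4.5·9 = 30.5; e = 32.5 − 30.5 = 2
x=12: ŷ = -10 + 4.5·12 = 44; e = 42 − 44 = -2
SSE = 0 + 9 + 1 + 1 + 1 + 4 + 4 = 20
s = √(20/5) = √4 ≈ 2.00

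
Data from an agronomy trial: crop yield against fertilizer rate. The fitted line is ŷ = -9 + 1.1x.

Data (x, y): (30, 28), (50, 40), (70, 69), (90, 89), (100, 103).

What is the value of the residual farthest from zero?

x=30: ŷ = -9 + 1.1·30 = 24; e = 28 − 24 = 4
x=50: ŷ = -9 + 1.1·50 = 46; e = 40 − 46 = -6
x=70: ŷ = -9 + 1.1·70 = 68; e = 69 − 68 = 1
x=90: ŷ = -9 + 1.1·90 = 90; e = 89 − 90 = -1
x=100: ŷ = -9 + 1.1·100 = 101; e = 103 − 101 = 2
Largest |e| is 6 at x = 50, residual -6.

e = -6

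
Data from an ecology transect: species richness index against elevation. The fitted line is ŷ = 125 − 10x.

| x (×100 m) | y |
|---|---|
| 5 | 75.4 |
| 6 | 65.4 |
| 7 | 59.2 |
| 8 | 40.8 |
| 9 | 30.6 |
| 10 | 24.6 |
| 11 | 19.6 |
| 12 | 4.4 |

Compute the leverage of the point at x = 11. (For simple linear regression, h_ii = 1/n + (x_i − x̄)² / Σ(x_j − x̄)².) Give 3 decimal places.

x̄ = (5 + 6 + 7 + 8 + 9 + 10 + 11 + 12)/8 = 8.5
Σ(x − x̄)² = 12.25 + 6.25 + 2.25 + 0.25 + 0.25 + 2.25 + 6.25 + 12.25 = 42
h = 1/8 + (2.5)²/42 = 0.125 + 0.14881 = 0.274

h = 0.274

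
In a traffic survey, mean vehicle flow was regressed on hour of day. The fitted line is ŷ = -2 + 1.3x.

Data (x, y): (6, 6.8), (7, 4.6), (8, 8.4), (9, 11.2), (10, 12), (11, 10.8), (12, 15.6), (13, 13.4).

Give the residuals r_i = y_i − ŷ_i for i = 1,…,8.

x=6: ŷ = -2 + 1.3·6 = 5.8; r = 6.8 − 5.8 = 1
x=7: ŷ = -2 + 1.3·7 = 7.1; r = 4.6 − 7.1 = -2.5
x=8: ŷ = -2 + 1.3·8 = 8.4; r = 8.4 − 8.4 = 0
x=9: ŷ = -2 + 1.3·9 = 9.7; r = 11.2 − 9.7 = 1.5
x=10: ŷ = -2 + 1.3·10 = 11; r = 12 − 11 = 1
x=11: ŷ = -2 + 1.3·11 = 12.3; r = 10.8 − 12.3 = -1.5
x=12: ŷ = -2 + 1.3·12 = 13.6; r = 15.6 − 13.6 = 2
x=13: ŷ = -2 + 1.3·13 = 14.9; r = 13.4 − 14.9 = -1.5

1, -2.5, 0, 1.5, 1, -1.5, 2, -1.5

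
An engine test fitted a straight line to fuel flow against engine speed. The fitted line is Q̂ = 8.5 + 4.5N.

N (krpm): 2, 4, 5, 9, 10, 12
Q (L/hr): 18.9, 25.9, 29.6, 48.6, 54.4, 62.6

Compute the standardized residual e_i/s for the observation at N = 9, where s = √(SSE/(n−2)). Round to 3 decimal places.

-0.349

N=2: Q̂ = 8.5 + 4.5·2 = 17.5; e = 18.9 − 17.5 = 1.4
N=4: Q̂ = 8.5 + 4.5·4 = 26.5; e = 25.9 − 26.5 = -0.6
N=5: Q̂ = 8.5 + 4.5·5 = 31; e = 29.6 − 31 = -1.4
N=9: Q̂ = 8.5 + 4.5·9 = 49; e = 48.6 − 49 = -0.4
N=10: Q̂ = 8.5 + 4.5·10 = 53.5; e = 54.4 − 53.5 = 0.9
N=12: Q̂ = 8.5 + 4.5·12 = 62.5; e = 62.6 − 62.5 = 0.1
SSE = 1.96 + 0.36 + 1.96 + 0.16 + 0.81 + 0.01 = 5.26
s = √(5.26/4) = 1.14673
e/s = -0.4 / 1.14673 = -0.349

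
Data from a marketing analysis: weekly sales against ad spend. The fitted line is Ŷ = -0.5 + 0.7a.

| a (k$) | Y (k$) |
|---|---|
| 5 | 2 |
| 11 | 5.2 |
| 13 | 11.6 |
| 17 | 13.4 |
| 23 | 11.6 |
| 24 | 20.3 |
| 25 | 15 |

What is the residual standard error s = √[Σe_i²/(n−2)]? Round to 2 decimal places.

s = 3.29

a=5: Ŷ = -0.5 + 0.7·5 = 3; e = 2 − 3 = -1
a=11: Ŷ = -0.5 + 0.7·11 = 7.2; e = 5.2 − 7.2 = -2
a=13: Ŷ = -0.5 + 0.7·13 = 8.6; e = 11.6 − 8.6 = 3
a=17: Ŷ = -0.5 + 0.7·17 = 11.4; e = 13.4 − 11.4 = 2
a=23: Ŷ = -0.5 + 0.7·23 = 15.6; e = 11.6 − 15.6 = -4
a=24: Ŷ = -0.5 + 0.7·24 = 16.3; e = 20.3 − 16.3 = 4
a=25: Ŷ = -0.5 + 0.7·25 = 17; e = 15 − 17 = -2
SSE = 1 + 4 + 9 + 4 + 16 + 16 + 4 = 54
s = √(54/5) = √10.8 ≈ 3.29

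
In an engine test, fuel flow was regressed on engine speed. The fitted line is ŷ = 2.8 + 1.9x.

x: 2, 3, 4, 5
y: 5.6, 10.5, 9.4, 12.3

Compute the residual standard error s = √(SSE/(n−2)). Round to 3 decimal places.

s = 1.732

x=2: ŷ = 2.8 + 1.9·2 = 6.6; e = 5.6 − 6.6 = -1
x=3: ŷ = 2.8 + 1.9·3 = 8.5; e = 10.5 − 8.5 = 2
x=4: ŷ = 2.8 + 1.9·4 = 10.4; e = 9.4 − 10.4 = -1
x=5: ŷ = 2.8 + 1.9·5 = 12.3; e = 12.3 − 12.3 = 0
SSE = 1 + 4 + 1 + 0 = 6
s = √(6/2) = √3 ≈ 1.732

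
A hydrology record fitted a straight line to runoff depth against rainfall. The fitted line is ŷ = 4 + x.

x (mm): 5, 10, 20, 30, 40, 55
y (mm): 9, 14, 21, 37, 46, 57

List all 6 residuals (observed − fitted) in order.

x=5: ŷ = 4 + 5 = 9; e = 9 − 9 = 0
x=10: ŷ = 4 + 10 = 14; e = 14 − 14 = 0
x=20: ŷ = 4 + 20 = 24; e = 21 − 24 = -3
x=30: ŷ = 4 + 30 = 34; e = 37 − 34 = 3
x=40: ŷ = 4 + 40 = 44; e = 46 − 44 = 2
x=55: ŷ = 4 + 55 = 59; e = 57 − 59 = -2

0, 0, -3, 3, 2, -2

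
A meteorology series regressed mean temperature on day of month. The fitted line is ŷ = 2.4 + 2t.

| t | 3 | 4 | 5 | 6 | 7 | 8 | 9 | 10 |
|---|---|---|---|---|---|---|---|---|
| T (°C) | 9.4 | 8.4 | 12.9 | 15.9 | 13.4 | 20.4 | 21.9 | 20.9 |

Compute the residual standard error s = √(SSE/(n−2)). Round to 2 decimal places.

s = 2.04

t=3: ŷ = 2.4 + 2·3 = 8.4; r = 9.4 − 8.4 = 1
t=4: ŷ = 2.4 + 2·4 = 10.4; r = 8.4 − 10.4 = -2
t=5: ŷ = 2.4 + 2·5 = 12.4; r = 12.9 − 12.4 = 0.5
t=6: ŷ = 2.4 + 2·6 = 14.4; r = 15.9 − 14.4 = 1.5
t=7: ŷ = 2.4 + 2·7 = 16.4; r = 13.4 − 16.4 = -3
t=8: ŷ = 2.4 + 2·8 = 18.4; r = 20.4 − 18.4 = 2
t=9: ŷ = 2.4 + 2·9 = 20.4; r = 21.9 − 20.4 = 1.5
t=10: ŷ = 2.4 + 2·10 = 22.4; r = 20.9 − 22.4 = -1.5
SSE = 1 + 4 + 0.25 + 2.25 + 9 + 4 + 2.25 + 2.25 = 25
s = √(25/6) = √4.16667 ≈ 2.04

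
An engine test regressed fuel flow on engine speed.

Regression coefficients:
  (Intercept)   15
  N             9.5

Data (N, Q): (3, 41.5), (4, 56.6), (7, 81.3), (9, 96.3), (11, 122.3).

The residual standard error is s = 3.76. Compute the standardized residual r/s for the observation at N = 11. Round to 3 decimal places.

0.745

ŷ = 15 + 9.5·11 = 119.5
r = 122.3 − 119.5 = 2.8
r/s = 2.8 / 3.76 = 0.745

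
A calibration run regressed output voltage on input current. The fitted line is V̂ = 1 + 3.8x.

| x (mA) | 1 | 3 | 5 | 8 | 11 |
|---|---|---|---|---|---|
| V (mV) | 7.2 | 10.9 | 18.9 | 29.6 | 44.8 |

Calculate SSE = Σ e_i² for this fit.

x=1: V̂ = 1 + 3.8·1 = 4.8; e = 7.2 − 4.8 = 2.4
x=3: V̂ = 1 + 3.8·3 = 12.4; e = 10.9 − 12.4 = -1.5
x=5: V̂ = 1 + 3.8·5 = 20; e = 18.9 − 20 = -1.1
x=8: V̂ = 1 + 3.8·8 = 31.4; e = 29.6 − 31.4 = -1.8
x=11: V̂ = 1 + 3.8·11 = 42.8; e = 44.8 − 42.8 = 2
SSE = 5.76 + 2.25 + 1.21 + 3.24 + 4 = 16.46

SSE = 16.46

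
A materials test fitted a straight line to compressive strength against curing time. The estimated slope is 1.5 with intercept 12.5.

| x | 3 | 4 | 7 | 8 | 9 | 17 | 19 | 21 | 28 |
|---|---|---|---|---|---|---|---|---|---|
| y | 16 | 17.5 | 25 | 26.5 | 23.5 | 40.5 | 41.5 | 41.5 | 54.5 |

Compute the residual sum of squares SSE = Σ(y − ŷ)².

x=3: ŷ = 12.5 + 1.5·3 = 17; r = 16 − 17 = -1
x=4: ŷ = 12.5 + 1.5·4 = 18.5; r = 17.5 − 18.5 = -1
x=7: ŷ = 12.5 + 1.5·7 = 23; r = 25 − 23 = 2
x=8: ŷ = 12.5 + 1.5·8 = 24.5; r = 26.5 − 24.5 = 2
x=9: ŷ = 12.5 + 1.5·9 = 26; r = 23.5 − 26 = -2.5
x=17: ŷ = 12.5 + 1.5·17 = 38; r = 40.5 − 38 = 2.5
x=19: ŷ = 12.5 + 1.5·19 = 41; r = 41.5 − 41 = 0.5
x=21: ŷ = 12.5 + 1.5·21 = 44; r = 41.5 − 44 = -2.5
x=28: ŷ = 12.5 + 1.5·28 = 54.5; r = 54.5 − 54.5 = 0
SSE = 1 + 1 + 4 + 4 + 6.25 + 6.25 + 0.25 + 6.25 + 0 = 29

SSE = 29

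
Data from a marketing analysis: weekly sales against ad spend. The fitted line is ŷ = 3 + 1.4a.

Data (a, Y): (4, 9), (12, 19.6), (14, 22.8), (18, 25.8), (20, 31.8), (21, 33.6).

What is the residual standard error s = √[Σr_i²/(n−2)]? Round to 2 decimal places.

s = 1.42

a=4: ŷ = 3 + 1.4·4 = 8.6; r = 9 − 8.6 = 0.4
a=12: ŷ = 3 + 1.4·12 = 19.8; r = 19.6 − 19.8 = -0.2
a=14: ŷ = 3 + 1.4·14 = 22.6; r = 22.8 − 22.6 = 0.2
a=18: ŷ = 3 + 1.4·18 = 28.2; r = 25.8 − 28.2 = -2.4
a=20: ŷ = 3 + 1.4·20 = 31; r = 31.8 − 31 = 0.8
a=21: ŷ = 3 + 1.4·21 = 32.4; r = 33.6 − 32.4 = 1.2
SSE = 0.16 + 0.04 + 0.04 + 5.76 + 0.64 + 1.44 = 8.08
s = √(8.08/4) = √2.02 ≈ 1.42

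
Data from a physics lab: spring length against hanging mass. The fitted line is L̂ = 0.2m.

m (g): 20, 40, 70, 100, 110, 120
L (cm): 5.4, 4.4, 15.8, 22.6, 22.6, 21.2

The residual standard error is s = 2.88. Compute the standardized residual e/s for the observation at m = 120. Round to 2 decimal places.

L̂ = 0.2·120 = 24
e = 21.2 − 24 = -2.8
e/s = -2.8 / 2.88 = -0.97

-0.97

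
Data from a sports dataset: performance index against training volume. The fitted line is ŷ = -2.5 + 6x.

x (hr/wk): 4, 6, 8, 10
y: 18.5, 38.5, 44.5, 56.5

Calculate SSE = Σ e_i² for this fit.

SSE = 36

x=4: ŷ = -2.5 + 6·4 = 21.5; e = 18.5 − 21.5 = -3
x=6: ŷ = -2.5 + 6·6 = 33.5; e = 38.5 − 33.5 = 5
x=8: ŷ = -2.5 + 6·8 = 45.5; e = 44.5 − 45.5 = -1
x=10: ŷ = -2.5 + 6·10 = 57.5; e = 56.5 − 57.5 = -1
SSE = 9 + 25 + 1 + 1 = 36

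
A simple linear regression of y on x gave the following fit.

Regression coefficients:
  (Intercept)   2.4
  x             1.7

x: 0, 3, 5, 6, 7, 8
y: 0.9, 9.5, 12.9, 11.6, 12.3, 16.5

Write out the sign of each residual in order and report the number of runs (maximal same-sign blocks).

4 runs

x=0: ŷ = 2.4 + 1.7·0 = 2.4; r = 0.9 − 2.4 = -1.5
x=3: ŷ = 2.4 + 1.7·3 = 7.5; r = 9.5 − 7.5 = 2
x=5: ŷ = 2.4 + 1.7·5 = 10.9; r = 12.9 − 10.9 = 2
x=6: ŷ = 2.4 + 1.7·6 = 12.6; r = 11.6 − 12.6 = -1
x=7: ŷ = 2.4 + 1.7·7 = 14.3; r = 12.3 − 14.3 = -2
x=8: ŷ = 2.4 + 1.7·8 = 16; r = 16.5 − 16 = 0.5
Signs: − + + − − +
Runs: −×1, +×2, −×2, +×1 → 4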